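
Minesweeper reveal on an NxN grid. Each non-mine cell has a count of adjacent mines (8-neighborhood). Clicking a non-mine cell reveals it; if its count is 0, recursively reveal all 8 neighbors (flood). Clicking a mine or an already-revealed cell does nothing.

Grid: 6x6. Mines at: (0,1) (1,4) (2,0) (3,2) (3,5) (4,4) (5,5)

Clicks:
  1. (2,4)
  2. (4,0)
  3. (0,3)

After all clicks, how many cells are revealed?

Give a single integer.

Answer: 12

Derivation:
Click 1 (2,4) count=2: revealed 1 new [(2,4)] -> total=1
Click 2 (4,0) count=0: revealed 10 new [(3,0) (3,1) (4,0) (4,1) (4,2) (4,3) (5,0) (5,1) (5,2) (5,3)] -> total=11
Click 3 (0,3) count=1: revealed 1 new [(0,3)] -> total=12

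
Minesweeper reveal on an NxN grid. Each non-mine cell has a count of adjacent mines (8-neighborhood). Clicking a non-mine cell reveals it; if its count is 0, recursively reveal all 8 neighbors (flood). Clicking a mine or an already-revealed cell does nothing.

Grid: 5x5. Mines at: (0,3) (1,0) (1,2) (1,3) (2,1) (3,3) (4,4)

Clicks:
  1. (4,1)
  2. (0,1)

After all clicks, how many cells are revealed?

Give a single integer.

Click 1 (4,1) count=0: revealed 6 new [(3,0) (3,1) (3,2) (4,0) (4,1) (4,2)] -> total=6
Click 2 (0,1) count=2: revealed 1 new [(0,1)] -> total=7

Answer: 7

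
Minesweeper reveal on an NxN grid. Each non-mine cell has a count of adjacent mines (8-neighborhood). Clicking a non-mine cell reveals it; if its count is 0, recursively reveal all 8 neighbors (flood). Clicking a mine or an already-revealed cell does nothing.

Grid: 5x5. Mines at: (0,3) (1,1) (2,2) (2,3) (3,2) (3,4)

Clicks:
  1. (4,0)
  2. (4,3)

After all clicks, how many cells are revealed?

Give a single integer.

Answer: 7

Derivation:
Click 1 (4,0) count=0: revealed 6 new [(2,0) (2,1) (3,0) (3,1) (4,0) (4,1)] -> total=6
Click 2 (4,3) count=2: revealed 1 new [(4,3)] -> total=7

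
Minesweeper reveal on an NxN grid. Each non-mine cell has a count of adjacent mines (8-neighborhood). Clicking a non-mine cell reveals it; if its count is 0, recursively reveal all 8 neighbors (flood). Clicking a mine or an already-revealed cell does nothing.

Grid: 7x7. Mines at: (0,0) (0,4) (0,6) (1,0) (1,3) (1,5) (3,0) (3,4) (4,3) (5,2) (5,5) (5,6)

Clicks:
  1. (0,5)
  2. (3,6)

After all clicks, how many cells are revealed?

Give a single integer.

Click 1 (0,5) count=3: revealed 1 new [(0,5)] -> total=1
Click 2 (3,6) count=0: revealed 6 new [(2,5) (2,6) (3,5) (3,6) (4,5) (4,6)] -> total=7

Answer: 7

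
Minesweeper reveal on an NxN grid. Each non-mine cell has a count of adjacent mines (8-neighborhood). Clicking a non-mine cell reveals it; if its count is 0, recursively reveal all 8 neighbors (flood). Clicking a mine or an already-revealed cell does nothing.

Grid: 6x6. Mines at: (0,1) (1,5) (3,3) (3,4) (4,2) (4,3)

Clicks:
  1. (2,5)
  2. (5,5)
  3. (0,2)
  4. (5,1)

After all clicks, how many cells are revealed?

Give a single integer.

Click 1 (2,5) count=2: revealed 1 new [(2,5)] -> total=1
Click 2 (5,5) count=0: revealed 4 new [(4,4) (4,5) (5,4) (5,5)] -> total=5
Click 3 (0,2) count=1: revealed 1 new [(0,2)] -> total=6
Click 4 (5,1) count=1: revealed 1 new [(5,1)] -> total=7

Answer: 7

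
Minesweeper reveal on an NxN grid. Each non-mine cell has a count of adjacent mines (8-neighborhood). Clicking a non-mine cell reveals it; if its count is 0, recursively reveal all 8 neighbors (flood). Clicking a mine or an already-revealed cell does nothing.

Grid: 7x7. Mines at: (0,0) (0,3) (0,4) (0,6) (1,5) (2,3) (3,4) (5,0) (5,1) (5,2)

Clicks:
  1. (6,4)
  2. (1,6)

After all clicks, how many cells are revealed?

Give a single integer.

Click 1 (6,4) count=0: revealed 16 new [(2,5) (2,6) (3,5) (3,6) (4,3) (4,4) (4,5) (4,6) (5,3) (5,4) (5,5) (5,6) (6,3) (6,4) (6,5) (6,6)] -> total=16
Click 2 (1,6) count=2: revealed 1 new [(1,6)] -> total=17

Answer: 17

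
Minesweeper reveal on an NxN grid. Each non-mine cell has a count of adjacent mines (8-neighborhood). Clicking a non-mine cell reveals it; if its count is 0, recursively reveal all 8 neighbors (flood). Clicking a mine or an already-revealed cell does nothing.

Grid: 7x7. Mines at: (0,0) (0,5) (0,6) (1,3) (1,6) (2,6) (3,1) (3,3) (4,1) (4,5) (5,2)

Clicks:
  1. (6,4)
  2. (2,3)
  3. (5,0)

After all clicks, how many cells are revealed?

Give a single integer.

Click 1 (6,4) count=0: revealed 8 new [(5,3) (5,4) (5,5) (5,6) (6,3) (6,4) (6,5) (6,6)] -> total=8
Click 2 (2,3) count=2: revealed 1 new [(2,3)] -> total=9
Click 3 (5,0) count=1: revealed 1 new [(5,0)] -> total=10

Answer: 10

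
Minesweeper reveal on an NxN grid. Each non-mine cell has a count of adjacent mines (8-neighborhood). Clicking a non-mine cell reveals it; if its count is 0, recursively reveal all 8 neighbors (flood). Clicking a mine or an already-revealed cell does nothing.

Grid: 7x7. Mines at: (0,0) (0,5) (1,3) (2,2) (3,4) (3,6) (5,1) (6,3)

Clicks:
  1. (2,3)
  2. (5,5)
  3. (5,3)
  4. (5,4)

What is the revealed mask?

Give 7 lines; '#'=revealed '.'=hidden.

Answer: .......
.......
...#...
.......
....###
...####
....###

Derivation:
Click 1 (2,3) count=3: revealed 1 new [(2,3)] -> total=1
Click 2 (5,5) count=0: revealed 9 new [(4,4) (4,5) (4,6) (5,4) (5,5) (5,6) (6,4) (6,5) (6,6)] -> total=10
Click 3 (5,3) count=1: revealed 1 new [(5,3)] -> total=11
Click 4 (5,4) count=1: revealed 0 new [(none)] -> total=11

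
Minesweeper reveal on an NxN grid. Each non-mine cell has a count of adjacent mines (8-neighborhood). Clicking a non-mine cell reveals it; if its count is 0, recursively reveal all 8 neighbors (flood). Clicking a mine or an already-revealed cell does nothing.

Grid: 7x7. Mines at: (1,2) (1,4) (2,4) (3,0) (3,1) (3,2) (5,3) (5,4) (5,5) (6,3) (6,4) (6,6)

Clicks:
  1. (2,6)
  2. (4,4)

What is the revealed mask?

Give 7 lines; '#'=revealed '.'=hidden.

Click 1 (2,6) count=0: revealed 10 new [(0,5) (0,6) (1,5) (1,6) (2,5) (2,6) (3,5) (3,6) (4,5) (4,6)] -> total=10
Click 2 (4,4) count=3: revealed 1 new [(4,4)] -> total=11

Answer: .....##
.....##
.....##
.....##
....###
.......
.......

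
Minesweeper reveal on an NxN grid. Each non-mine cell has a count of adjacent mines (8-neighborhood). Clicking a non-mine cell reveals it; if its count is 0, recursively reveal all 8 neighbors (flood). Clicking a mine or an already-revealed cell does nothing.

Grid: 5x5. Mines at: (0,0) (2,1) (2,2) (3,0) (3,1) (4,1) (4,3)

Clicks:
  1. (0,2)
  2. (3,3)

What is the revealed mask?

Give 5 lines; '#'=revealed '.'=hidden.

Click 1 (0,2) count=0: revealed 12 new [(0,1) (0,2) (0,3) (0,4) (1,1) (1,2) (1,3) (1,4) (2,3) (2,4) (3,3) (3,4)] -> total=12
Click 2 (3,3) count=2: revealed 0 new [(none)] -> total=12

Answer: .####
.####
...##
...##
.....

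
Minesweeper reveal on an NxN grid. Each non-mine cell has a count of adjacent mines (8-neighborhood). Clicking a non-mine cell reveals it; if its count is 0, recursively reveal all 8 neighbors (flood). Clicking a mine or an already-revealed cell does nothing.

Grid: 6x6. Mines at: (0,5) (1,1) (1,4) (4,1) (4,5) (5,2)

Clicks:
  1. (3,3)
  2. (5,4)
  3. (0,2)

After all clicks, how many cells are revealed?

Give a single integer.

Click 1 (3,3) count=0: revealed 9 new [(2,2) (2,3) (2,4) (3,2) (3,3) (3,4) (4,2) (4,3) (4,4)] -> total=9
Click 2 (5,4) count=1: revealed 1 new [(5,4)] -> total=10
Click 3 (0,2) count=1: revealed 1 new [(0,2)] -> total=11

Answer: 11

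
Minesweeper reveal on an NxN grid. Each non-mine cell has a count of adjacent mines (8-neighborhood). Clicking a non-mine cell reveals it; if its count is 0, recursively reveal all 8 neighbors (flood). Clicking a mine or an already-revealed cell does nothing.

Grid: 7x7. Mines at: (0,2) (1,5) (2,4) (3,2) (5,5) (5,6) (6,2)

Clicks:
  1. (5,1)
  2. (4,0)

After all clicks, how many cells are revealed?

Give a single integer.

Answer: 14

Derivation:
Click 1 (5,1) count=1: revealed 1 new [(5,1)] -> total=1
Click 2 (4,0) count=0: revealed 13 new [(0,0) (0,1) (1,0) (1,1) (2,0) (2,1) (3,0) (3,1) (4,0) (4,1) (5,0) (6,0) (6,1)] -> total=14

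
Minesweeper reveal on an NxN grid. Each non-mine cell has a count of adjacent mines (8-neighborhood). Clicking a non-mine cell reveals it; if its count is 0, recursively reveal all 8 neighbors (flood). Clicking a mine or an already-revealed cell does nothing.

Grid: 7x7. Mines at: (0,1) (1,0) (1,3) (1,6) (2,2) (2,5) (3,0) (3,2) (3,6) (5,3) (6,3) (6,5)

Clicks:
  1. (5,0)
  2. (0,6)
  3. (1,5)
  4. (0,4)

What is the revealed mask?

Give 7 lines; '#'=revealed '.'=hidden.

Click 1 (5,0) count=0: revealed 9 new [(4,0) (4,1) (4,2) (5,0) (5,1) (5,2) (6,0) (6,1) (6,2)] -> total=9
Click 2 (0,6) count=1: revealed 1 new [(0,6)] -> total=10
Click 3 (1,5) count=2: revealed 1 new [(1,5)] -> total=11
Click 4 (0,4) count=1: revealed 1 new [(0,4)] -> total=12

Answer: ....#.#
.....#.
.......
.......
###....
###....
###....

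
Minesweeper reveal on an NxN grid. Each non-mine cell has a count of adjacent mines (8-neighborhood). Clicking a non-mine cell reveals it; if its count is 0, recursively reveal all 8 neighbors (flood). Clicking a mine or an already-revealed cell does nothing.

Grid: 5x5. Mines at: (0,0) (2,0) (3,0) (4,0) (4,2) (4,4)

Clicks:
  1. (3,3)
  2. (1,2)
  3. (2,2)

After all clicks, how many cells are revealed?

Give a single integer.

Answer: 16

Derivation:
Click 1 (3,3) count=2: revealed 1 new [(3,3)] -> total=1
Click 2 (1,2) count=0: revealed 15 new [(0,1) (0,2) (0,3) (0,4) (1,1) (1,2) (1,3) (1,4) (2,1) (2,2) (2,3) (2,4) (3,1) (3,2) (3,4)] -> total=16
Click 3 (2,2) count=0: revealed 0 new [(none)] -> total=16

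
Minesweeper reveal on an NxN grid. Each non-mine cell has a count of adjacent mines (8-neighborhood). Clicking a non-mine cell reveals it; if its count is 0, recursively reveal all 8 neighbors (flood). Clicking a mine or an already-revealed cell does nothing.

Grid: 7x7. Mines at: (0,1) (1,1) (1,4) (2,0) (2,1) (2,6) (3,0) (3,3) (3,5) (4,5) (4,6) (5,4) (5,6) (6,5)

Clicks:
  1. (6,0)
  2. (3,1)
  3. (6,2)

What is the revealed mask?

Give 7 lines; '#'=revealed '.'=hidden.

Click 1 (6,0) count=0: revealed 12 new [(4,0) (4,1) (4,2) (4,3) (5,0) (5,1) (5,2) (5,3) (6,0) (6,1) (6,2) (6,3)] -> total=12
Click 2 (3,1) count=3: revealed 1 new [(3,1)] -> total=13
Click 3 (6,2) count=0: revealed 0 new [(none)] -> total=13

Answer: .......
.......
.......
.#.....
####...
####...
####...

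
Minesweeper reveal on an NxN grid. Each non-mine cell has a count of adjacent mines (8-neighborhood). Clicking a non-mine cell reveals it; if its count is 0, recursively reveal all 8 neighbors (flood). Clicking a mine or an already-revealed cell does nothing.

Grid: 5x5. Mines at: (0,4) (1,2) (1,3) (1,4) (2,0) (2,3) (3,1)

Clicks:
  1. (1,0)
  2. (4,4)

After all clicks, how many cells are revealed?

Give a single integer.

Answer: 7

Derivation:
Click 1 (1,0) count=1: revealed 1 new [(1,0)] -> total=1
Click 2 (4,4) count=0: revealed 6 new [(3,2) (3,3) (3,4) (4,2) (4,3) (4,4)] -> total=7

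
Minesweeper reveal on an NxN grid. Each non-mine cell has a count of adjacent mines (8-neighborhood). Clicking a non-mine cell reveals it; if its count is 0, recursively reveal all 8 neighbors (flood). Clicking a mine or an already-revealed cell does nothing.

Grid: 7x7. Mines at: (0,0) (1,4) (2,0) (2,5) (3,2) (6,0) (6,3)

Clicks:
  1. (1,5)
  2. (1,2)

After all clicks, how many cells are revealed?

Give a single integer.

Answer: 10

Derivation:
Click 1 (1,5) count=2: revealed 1 new [(1,5)] -> total=1
Click 2 (1,2) count=0: revealed 9 new [(0,1) (0,2) (0,3) (1,1) (1,2) (1,3) (2,1) (2,2) (2,3)] -> total=10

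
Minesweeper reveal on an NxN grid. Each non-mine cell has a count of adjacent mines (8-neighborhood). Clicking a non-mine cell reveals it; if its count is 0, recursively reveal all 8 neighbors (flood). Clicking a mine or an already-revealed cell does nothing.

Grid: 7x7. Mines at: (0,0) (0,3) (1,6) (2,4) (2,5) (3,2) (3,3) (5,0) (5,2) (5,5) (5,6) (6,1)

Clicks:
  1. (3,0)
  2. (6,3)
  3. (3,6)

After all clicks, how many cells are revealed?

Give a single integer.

Answer: 10

Derivation:
Click 1 (3,0) count=0: revealed 8 new [(1,0) (1,1) (2,0) (2,1) (3,0) (3,1) (4,0) (4,1)] -> total=8
Click 2 (6,3) count=1: revealed 1 new [(6,3)] -> total=9
Click 3 (3,6) count=1: revealed 1 new [(3,6)] -> total=10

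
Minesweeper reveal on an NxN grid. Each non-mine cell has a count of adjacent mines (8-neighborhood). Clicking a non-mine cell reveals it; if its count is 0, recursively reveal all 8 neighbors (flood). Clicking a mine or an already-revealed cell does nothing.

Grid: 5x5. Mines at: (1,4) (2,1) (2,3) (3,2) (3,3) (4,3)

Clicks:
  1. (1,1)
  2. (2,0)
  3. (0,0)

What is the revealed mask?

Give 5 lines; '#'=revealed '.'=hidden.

Click 1 (1,1) count=1: revealed 1 new [(1,1)] -> total=1
Click 2 (2,0) count=1: revealed 1 new [(2,0)] -> total=2
Click 3 (0,0) count=0: revealed 7 new [(0,0) (0,1) (0,2) (0,3) (1,0) (1,2) (1,3)] -> total=9

Answer: ####.
####.
#....
.....
.....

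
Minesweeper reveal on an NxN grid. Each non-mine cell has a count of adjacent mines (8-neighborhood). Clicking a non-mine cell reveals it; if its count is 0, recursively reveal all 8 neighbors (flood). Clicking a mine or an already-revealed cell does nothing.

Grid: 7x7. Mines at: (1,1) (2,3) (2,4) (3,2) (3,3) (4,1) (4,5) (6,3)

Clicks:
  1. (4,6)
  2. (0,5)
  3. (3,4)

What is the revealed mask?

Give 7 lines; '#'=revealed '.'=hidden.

Click 1 (4,6) count=1: revealed 1 new [(4,6)] -> total=1
Click 2 (0,5) count=0: revealed 14 new [(0,2) (0,3) (0,4) (0,5) (0,6) (1,2) (1,3) (1,4) (1,5) (1,6) (2,5) (2,6) (3,5) (3,6)] -> total=15
Click 3 (3,4) count=4: revealed 1 new [(3,4)] -> total=16

Answer: ..#####
..#####
.....##
....###
......#
.......
.......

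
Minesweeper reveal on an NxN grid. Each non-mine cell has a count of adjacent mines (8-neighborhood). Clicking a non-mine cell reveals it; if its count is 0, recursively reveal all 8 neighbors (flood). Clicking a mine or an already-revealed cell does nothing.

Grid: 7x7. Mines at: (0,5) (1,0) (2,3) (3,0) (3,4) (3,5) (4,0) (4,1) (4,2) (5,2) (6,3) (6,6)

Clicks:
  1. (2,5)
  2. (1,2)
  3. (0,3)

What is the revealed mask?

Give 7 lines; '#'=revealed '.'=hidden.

Answer: .####..
.####..
.....#.
.......
.......
.......
.......

Derivation:
Click 1 (2,5) count=2: revealed 1 new [(2,5)] -> total=1
Click 2 (1,2) count=1: revealed 1 new [(1,2)] -> total=2
Click 3 (0,3) count=0: revealed 7 new [(0,1) (0,2) (0,3) (0,4) (1,1) (1,3) (1,4)] -> total=9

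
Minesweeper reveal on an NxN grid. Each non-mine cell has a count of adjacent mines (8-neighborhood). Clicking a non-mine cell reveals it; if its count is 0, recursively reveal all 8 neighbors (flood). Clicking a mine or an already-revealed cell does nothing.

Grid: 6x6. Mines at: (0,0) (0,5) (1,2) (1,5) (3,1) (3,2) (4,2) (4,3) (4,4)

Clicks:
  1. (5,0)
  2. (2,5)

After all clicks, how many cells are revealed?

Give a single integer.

Answer: 5

Derivation:
Click 1 (5,0) count=0: revealed 4 new [(4,0) (4,1) (5,0) (5,1)] -> total=4
Click 2 (2,5) count=1: revealed 1 new [(2,5)] -> total=5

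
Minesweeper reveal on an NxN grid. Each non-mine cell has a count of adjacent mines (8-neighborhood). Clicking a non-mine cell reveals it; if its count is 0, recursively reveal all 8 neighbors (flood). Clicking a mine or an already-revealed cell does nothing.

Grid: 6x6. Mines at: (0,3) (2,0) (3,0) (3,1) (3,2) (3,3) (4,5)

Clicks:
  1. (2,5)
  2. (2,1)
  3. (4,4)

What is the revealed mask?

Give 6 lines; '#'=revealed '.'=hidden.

Click 1 (2,5) count=0: revealed 8 new [(0,4) (0,5) (1,4) (1,5) (2,4) (2,5) (3,4) (3,5)] -> total=8
Click 2 (2,1) count=4: revealed 1 new [(2,1)] -> total=9
Click 3 (4,4) count=2: revealed 1 new [(4,4)] -> total=10

Answer: ....##
....##
.#..##
....##
....#.
......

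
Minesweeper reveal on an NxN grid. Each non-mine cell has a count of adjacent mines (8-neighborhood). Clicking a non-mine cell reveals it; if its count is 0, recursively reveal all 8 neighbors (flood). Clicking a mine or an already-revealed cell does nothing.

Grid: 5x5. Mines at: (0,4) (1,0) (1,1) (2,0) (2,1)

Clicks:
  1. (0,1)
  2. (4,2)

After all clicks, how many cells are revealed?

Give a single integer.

Click 1 (0,1) count=2: revealed 1 new [(0,1)] -> total=1
Click 2 (4,2) count=0: revealed 16 new [(1,2) (1,3) (1,4) (2,2) (2,3) (2,4) (3,0) (3,1) (3,2) (3,3) (3,4) (4,0) (4,1) (4,2) (4,3) (4,4)] -> total=17

Answer: 17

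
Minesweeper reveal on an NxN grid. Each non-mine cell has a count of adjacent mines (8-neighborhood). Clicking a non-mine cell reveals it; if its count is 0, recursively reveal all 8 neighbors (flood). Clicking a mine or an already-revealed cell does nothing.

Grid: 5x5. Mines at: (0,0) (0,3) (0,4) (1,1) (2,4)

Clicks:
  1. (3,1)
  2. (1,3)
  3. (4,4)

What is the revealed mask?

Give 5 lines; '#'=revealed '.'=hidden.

Click 1 (3,1) count=0: revealed 14 new [(2,0) (2,1) (2,2) (2,3) (3,0) (3,1) (3,2) (3,3) (3,4) (4,0) (4,1) (4,2) (4,3) (4,4)] -> total=14
Click 2 (1,3) count=3: revealed 1 new [(1,3)] -> total=15
Click 3 (4,4) count=0: revealed 0 new [(none)] -> total=15

Answer: .....
...#.
####.
#####
#####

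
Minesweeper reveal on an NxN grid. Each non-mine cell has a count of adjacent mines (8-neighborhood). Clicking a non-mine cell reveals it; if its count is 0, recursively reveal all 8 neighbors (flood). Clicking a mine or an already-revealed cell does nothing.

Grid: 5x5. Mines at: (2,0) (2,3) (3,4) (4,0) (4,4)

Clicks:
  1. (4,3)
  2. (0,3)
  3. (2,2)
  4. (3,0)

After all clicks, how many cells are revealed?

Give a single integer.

Click 1 (4,3) count=2: revealed 1 new [(4,3)] -> total=1
Click 2 (0,3) count=0: revealed 10 new [(0,0) (0,1) (0,2) (0,3) (0,4) (1,0) (1,1) (1,2) (1,3) (1,4)] -> total=11
Click 3 (2,2) count=1: revealed 1 new [(2,2)] -> total=12
Click 4 (3,0) count=2: revealed 1 new [(3,0)] -> total=13

Answer: 13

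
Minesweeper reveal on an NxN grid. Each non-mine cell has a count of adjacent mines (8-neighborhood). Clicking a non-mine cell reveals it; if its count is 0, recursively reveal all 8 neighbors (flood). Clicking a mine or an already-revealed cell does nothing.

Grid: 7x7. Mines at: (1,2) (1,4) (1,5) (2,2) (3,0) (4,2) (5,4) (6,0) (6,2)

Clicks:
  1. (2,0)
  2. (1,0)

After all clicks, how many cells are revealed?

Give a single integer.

Answer: 6

Derivation:
Click 1 (2,0) count=1: revealed 1 new [(2,0)] -> total=1
Click 2 (1,0) count=0: revealed 5 new [(0,0) (0,1) (1,0) (1,1) (2,1)] -> total=6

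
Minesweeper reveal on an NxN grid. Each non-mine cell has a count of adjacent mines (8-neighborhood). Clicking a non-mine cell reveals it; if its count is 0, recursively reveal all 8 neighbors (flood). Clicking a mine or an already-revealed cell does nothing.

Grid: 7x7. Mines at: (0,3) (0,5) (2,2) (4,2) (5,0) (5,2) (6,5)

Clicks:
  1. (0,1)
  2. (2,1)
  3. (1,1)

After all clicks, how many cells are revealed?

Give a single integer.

Answer: 12

Derivation:
Click 1 (0,1) count=0: revealed 12 new [(0,0) (0,1) (0,2) (1,0) (1,1) (1,2) (2,0) (2,1) (3,0) (3,1) (4,0) (4,1)] -> total=12
Click 2 (2,1) count=1: revealed 0 new [(none)] -> total=12
Click 3 (1,1) count=1: revealed 0 new [(none)] -> total=12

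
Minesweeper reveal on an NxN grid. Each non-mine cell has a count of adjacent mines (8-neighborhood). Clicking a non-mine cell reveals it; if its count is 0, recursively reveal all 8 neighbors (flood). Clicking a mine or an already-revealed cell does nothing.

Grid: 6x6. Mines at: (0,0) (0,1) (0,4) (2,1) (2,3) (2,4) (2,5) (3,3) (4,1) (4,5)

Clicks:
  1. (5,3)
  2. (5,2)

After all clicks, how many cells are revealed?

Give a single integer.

Click 1 (5,3) count=0: revealed 6 new [(4,2) (4,3) (4,4) (5,2) (5,3) (5,4)] -> total=6
Click 2 (5,2) count=1: revealed 0 new [(none)] -> total=6

Answer: 6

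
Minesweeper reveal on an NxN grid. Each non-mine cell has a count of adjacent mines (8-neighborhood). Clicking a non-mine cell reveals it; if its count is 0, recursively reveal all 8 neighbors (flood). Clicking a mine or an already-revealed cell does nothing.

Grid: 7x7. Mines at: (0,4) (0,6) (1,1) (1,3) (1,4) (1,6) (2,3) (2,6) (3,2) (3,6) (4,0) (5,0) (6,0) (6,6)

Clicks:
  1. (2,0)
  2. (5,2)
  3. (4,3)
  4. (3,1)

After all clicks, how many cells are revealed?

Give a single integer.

Click 1 (2,0) count=1: revealed 1 new [(2,0)] -> total=1
Click 2 (5,2) count=0: revealed 18 new [(3,3) (3,4) (3,5) (4,1) (4,2) (4,3) (4,4) (4,5) (5,1) (5,2) (5,3) (5,4) (5,5) (6,1) (6,2) (6,3) (6,4) (6,5)] -> total=19
Click 3 (4,3) count=1: revealed 0 new [(none)] -> total=19
Click 4 (3,1) count=2: revealed 1 new [(3,1)] -> total=20

Answer: 20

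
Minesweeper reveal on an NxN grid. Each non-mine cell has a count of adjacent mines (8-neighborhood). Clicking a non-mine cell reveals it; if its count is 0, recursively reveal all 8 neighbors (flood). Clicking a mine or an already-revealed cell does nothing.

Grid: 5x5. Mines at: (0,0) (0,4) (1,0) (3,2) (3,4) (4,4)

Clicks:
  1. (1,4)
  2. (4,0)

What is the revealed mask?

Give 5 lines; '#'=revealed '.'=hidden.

Answer: .....
....#
##...
##...
##...

Derivation:
Click 1 (1,4) count=1: revealed 1 new [(1,4)] -> total=1
Click 2 (4,0) count=0: revealed 6 new [(2,0) (2,1) (3,0) (3,1) (4,0) (4,1)] -> total=7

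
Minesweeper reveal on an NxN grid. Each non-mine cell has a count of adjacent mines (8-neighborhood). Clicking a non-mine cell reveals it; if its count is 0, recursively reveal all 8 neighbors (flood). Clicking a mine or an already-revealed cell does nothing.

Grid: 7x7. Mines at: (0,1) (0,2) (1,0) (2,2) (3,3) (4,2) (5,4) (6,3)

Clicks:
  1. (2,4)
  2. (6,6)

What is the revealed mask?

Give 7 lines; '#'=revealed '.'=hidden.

Click 1 (2,4) count=1: revealed 1 new [(2,4)] -> total=1
Click 2 (6,6) count=0: revealed 21 new [(0,3) (0,4) (0,5) (0,6) (1,3) (1,4) (1,5) (1,6) (2,3) (2,5) (2,6) (3,4) (3,5) (3,6) (4,4) (4,5) (4,6) (5,5) (5,6) (6,5) (6,6)] -> total=22

Answer: ...####
...####
...####
....###
....###
.....##
.....##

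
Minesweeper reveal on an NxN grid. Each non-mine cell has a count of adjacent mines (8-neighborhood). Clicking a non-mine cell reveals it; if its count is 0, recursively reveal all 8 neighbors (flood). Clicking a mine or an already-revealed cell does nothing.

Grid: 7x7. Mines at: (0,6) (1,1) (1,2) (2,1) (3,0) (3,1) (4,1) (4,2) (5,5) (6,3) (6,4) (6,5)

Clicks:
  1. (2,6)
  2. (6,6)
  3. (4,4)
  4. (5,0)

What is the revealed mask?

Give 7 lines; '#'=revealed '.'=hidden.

Answer: ...###.
...####
...####
...####
...####
#......
......#

Derivation:
Click 1 (2,6) count=0: revealed 19 new [(0,3) (0,4) (0,5) (1,3) (1,4) (1,5) (1,6) (2,3) (2,4) (2,5) (2,6) (3,3) (3,4) (3,5) (3,6) (4,3) (4,4) (4,5) (4,6)] -> total=19
Click 2 (6,6) count=2: revealed 1 new [(6,6)] -> total=20
Click 3 (4,4) count=1: revealed 0 new [(none)] -> total=20
Click 4 (5,0) count=1: revealed 1 new [(5,0)] -> total=21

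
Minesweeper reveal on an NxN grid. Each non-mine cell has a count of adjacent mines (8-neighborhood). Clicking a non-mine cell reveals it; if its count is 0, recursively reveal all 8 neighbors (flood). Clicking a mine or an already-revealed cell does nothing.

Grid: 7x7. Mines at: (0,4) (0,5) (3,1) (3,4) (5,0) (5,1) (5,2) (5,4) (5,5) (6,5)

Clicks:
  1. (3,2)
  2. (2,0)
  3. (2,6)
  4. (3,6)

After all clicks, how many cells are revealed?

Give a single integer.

Answer: 10

Derivation:
Click 1 (3,2) count=1: revealed 1 new [(3,2)] -> total=1
Click 2 (2,0) count=1: revealed 1 new [(2,0)] -> total=2
Click 3 (2,6) count=0: revealed 8 new [(1,5) (1,6) (2,5) (2,6) (3,5) (3,6) (4,5) (4,6)] -> total=10
Click 4 (3,6) count=0: revealed 0 new [(none)] -> total=10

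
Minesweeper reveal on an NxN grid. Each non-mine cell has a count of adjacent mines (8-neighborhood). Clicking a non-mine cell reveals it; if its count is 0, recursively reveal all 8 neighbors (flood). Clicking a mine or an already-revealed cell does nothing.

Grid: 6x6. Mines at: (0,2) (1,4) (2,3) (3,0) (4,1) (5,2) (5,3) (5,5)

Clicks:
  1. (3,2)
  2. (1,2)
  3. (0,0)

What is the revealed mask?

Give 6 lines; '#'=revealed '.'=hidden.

Answer: ##....
###...
##....
..#...
......
......

Derivation:
Click 1 (3,2) count=2: revealed 1 new [(3,2)] -> total=1
Click 2 (1,2) count=2: revealed 1 new [(1,2)] -> total=2
Click 3 (0,0) count=0: revealed 6 new [(0,0) (0,1) (1,0) (1,1) (2,0) (2,1)] -> total=8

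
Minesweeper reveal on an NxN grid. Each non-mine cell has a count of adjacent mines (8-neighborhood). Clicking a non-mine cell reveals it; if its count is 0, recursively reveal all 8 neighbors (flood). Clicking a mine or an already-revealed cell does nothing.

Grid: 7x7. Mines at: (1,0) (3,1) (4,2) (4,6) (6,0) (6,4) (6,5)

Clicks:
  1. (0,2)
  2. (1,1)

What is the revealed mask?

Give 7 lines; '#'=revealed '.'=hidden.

Answer: .######
.######
.######
..#####
...###.
...###.
.......

Derivation:
Click 1 (0,2) count=0: revealed 29 new [(0,1) (0,2) (0,3) (0,4) (0,5) (0,6) (1,1) (1,2) (1,3) (1,4) (1,5) (1,6) (2,1) (2,2) (2,3) (2,4) (2,5) (2,6) (3,2) (3,3) (3,4) (3,5) (3,6) (4,3) (4,4) (4,5) (5,3) (5,4) (5,5)] -> total=29
Click 2 (1,1) count=1: revealed 0 new [(none)] -> total=29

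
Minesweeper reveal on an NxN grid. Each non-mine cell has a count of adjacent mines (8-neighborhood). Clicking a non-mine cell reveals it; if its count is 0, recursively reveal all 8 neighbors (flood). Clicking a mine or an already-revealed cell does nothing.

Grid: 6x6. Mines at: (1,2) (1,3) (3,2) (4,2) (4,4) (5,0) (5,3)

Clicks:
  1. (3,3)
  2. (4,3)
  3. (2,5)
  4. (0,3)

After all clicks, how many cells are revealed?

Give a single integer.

Answer: 11

Derivation:
Click 1 (3,3) count=3: revealed 1 new [(3,3)] -> total=1
Click 2 (4,3) count=4: revealed 1 new [(4,3)] -> total=2
Click 3 (2,5) count=0: revealed 8 new [(0,4) (0,5) (1,4) (1,5) (2,4) (2,5) (3,4) (3,5)] -> total=10
Click 4 (0,3) count=2: revealed 1 new [(0,3)] -> total=11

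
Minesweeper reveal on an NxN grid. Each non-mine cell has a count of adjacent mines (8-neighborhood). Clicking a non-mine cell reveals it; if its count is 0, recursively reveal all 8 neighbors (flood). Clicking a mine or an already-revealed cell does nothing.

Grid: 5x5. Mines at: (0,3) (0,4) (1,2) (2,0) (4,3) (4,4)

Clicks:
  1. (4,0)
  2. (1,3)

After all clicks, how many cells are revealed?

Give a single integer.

Click 1 (4,0) count=0: revealed 6 new [(3,0) (3,1) (3,2) (4,0) (4,1) (4,2)] -> total=6
Click 2 (1,3) count=3: revealed 1 new [(1,3)] -> total=7

Answer: 7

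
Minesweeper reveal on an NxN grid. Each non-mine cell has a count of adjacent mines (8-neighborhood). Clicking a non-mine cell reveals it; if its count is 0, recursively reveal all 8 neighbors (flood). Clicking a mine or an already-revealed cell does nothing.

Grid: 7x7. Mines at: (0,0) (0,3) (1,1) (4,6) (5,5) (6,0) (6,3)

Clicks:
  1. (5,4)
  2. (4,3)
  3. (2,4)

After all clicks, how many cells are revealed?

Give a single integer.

Answer: 33

Derivation:
Click 1 (5,4) count=2: revealed 1 new [(5,4)] -> total=1
Click 2 (4,3) count=0: revealed 32 new [(0,4) (0,5) (0,6) (1,2) (1,3) (1,4) (1,5) (1,6) (2,0) (2,1) (2,2) (2,3) (2,4) (2,5) (2,6) (3,0) (3,1) (3,2) (3,3) (3,4) (3,5) (3,6) (4,0) (4,1) (4,2) (4,3) (4,4) (4,5) (5,0) (5,1) (5,2) (5,3)] -> total=33
Click 3 (2,4) count=0: revealed 0 new [(none)] -> total=33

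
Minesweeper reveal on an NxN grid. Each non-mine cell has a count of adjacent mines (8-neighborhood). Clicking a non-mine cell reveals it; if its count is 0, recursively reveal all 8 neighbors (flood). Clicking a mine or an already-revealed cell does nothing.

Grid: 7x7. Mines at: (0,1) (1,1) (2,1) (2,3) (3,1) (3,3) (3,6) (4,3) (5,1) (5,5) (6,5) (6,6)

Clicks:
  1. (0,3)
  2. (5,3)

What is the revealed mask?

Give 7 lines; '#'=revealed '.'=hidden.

Click 1 (0,3) count=0: revealed 13 new [(0,2) (0,3) (0,4) (0,5) (0,6) (1,2) (1,3) (1,4) (1,5) (1,6) (2,4) (2,5) (2,6)] -> total=13
Click 2 (5,3) count=1: revealed 1 new [(5,3)] -> total=14

Answer: ..#####
..#####
....###
.......
.......
...#...
.......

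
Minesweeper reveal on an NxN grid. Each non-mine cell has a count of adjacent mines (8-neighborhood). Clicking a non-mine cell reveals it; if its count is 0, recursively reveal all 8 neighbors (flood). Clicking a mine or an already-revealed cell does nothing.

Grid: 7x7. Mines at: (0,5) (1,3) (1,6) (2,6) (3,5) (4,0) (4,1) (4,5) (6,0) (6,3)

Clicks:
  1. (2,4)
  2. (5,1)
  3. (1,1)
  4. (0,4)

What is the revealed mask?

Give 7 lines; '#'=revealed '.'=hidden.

Answer: ###.#..
###....
###.#..
###....
.......
.#.....
.......

Derivation:
Click 1 (2,4) count=2: revealed 1 new [(2,4)] -> total=1
Click 2 (5,1) count=3: revealed 1 new [(5,1)] -> total=2
Click 3 (1,1) count=0: revealed 12 new [(0,0) (0,1) (0,2) (1,0) (1,1) (1,2) (2,0) (2,1) (2,2) (3,0) (3,1) (3,2)] -> total=14
Click 4 (0,4) count=2: revealed 1 new [(0,4)] -> total=15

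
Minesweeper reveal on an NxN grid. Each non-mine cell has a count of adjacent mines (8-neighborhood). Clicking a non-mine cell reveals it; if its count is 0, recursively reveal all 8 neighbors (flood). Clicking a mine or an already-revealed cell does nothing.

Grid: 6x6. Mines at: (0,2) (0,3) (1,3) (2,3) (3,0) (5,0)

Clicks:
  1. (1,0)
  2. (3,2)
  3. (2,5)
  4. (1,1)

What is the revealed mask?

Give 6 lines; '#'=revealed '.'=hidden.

Answer: ##..##
##..##
##..##
.#####
.#####
.#####

Derivation:
Click 1 (1,0) count=0: revealed 6 new [(0,0) (0,1) (1,0) (1,1) (2,0) (2,1)] -> total=6
Click 2 (3,2) count=1: revealed 1 new [(3,2)] -> total=7
Click 3 (2,5) count=0: revealed 20 new [(0,4) (0,5) (1,4) (1,5) (2,4) (2,5) (3,1) (3,3) (3,4) (3,5) (4,1) (4,2) (4,3) (4,4) (4,5) (5,1) (5,2) (5,3) (5,4) (5,5)] -> total=27
Click 4 (1,1) count=1: revealed 0 new [(none)] -> total=27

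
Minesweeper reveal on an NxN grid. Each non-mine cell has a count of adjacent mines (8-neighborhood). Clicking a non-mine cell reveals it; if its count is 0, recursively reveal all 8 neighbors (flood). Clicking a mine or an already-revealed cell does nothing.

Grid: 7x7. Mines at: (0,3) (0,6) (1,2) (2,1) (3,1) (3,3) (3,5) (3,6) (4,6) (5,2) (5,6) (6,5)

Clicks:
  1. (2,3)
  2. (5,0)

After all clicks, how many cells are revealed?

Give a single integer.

Answer: 7

Derivation:
Click 1 (2,3) count=2: revealed 1 new [(2,3)] -> total=1
Click 2 (5,0) count=0: revealed 6 new [(4,0) (4,1) (5,0) (5,1) (6,0) (6,1)] -> total=7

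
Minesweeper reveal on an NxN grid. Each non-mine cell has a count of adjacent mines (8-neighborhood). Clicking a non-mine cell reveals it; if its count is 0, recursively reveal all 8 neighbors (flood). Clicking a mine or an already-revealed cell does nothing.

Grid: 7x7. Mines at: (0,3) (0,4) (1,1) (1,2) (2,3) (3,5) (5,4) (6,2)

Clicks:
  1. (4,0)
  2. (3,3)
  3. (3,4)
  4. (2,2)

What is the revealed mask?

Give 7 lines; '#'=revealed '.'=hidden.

Answer: .......
.......
###....
#####..
####...
####...
##.....

Derivation:
Click 1 (4,0) count=0: revealed 17 new [(2,0) (2,1) (2,2) (3,0) (3,1) (3,2) (3,3) (4,0) (4,1) (4,2) (4,3) (5,0) (5,1) (5,2) (5,3) (6,0) (6,1)] -> total=17
Click 2 (3,3) count=1: revealed 0 new [(none)] -> total=17
Click 3 (3,4) count=2: revealed 1 new [(3,4)] -> total=18
Click 4 (2,2) count=3: revealed 0 new [(none)] -> total=18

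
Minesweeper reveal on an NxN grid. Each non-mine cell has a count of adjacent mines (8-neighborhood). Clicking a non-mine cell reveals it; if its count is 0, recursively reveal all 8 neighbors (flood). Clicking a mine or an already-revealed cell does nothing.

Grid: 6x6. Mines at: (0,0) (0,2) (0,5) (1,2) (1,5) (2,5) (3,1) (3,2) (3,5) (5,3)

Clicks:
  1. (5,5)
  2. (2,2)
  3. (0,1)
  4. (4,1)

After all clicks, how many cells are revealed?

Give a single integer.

Click 1 (5,5) count=0: revealed 4 new [(4,4) (4,5) (5,4) (5,5)] -> total=4
Click 2 (2,2) count=3: revealed 1 new [(2,2)] -> total=5
Click 3 (0,1) count=3: revealed 1 new [(0,1)] -> total=6
Click 4 (4,1) count=2: revealed 1 new [(4,1)] -> total=7

Answer: 7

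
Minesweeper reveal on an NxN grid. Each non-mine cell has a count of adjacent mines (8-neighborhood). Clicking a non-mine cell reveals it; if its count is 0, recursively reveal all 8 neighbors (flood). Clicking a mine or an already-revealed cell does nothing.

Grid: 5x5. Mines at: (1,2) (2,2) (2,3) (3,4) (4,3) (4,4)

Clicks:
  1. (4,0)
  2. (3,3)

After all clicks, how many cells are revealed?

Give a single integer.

Click 1 (4,0) count=0: revealed 12 new [(0,0) (0,1) (1,0) (1,1) (2,0) (2,1) (3,0) (3,1) (3,2) (4,0) (4,1) (4,2)] -> total=12
Click 2 (3,3) count=5: revealed 1 new [(3,3)] -> total=13

Answer: 13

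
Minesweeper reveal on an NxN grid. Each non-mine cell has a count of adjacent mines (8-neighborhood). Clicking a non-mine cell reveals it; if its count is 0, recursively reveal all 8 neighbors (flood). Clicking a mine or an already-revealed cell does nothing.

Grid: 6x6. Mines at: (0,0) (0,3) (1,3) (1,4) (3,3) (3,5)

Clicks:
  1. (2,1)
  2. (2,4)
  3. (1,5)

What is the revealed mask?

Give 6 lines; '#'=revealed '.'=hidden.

Click 1 (2,1) count=0: revealed 21 new [(1,0) (1,1) (1,2) (2,0) (2,1) (2,2) (3,0) (3,1) (3,2) (4,0) (4,1) (4,2) (4,3) (4,4) (4,5) (5,0) (5,1) (5,2) (5,3) (5,4) (5,5)] -> total=21
Click 2 (2,4) count=4: revealed 1 new [(2,4)] -> total=22
Click 3 (1,5) count=1: revealed 1 new [(1,5)] -> total=23

Answer: ......
###..#
###.#.
###...
######
######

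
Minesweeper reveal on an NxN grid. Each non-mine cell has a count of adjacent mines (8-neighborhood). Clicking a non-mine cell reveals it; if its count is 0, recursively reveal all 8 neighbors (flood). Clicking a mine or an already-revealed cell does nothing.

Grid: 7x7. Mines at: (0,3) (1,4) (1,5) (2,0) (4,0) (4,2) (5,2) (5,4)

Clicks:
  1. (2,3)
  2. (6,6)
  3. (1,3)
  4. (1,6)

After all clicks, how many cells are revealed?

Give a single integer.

Click 1 (2,3) count=1: revealed 1 new [(2,3)] -> total=1
Click 2 (6,6) count=0: revealed 15 new [(2,4) (2,5) (2,6) (3,3) (3,4) (3,5) (3,6) (4,3) (4,4) (4,5) (4,6) (5,5) (5,6) (6,5) (6,6)] -> total=16
Click 3 (1,3) count=2: revealed 1 new [(1,3)] -> total=17
Click 4 (1,6) count=1: revealed 1 new [(1,6)] -> total=18

Answer: 18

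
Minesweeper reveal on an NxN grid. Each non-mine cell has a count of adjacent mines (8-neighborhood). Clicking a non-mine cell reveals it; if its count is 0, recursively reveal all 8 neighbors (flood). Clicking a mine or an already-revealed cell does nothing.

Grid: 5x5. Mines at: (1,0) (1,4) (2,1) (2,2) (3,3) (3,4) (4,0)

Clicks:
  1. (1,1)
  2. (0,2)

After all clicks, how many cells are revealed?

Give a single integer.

Answer: 6

Derivation:
Click 1 (1,1) count=3: revealed 1 new [(1,1)] -> total=1
Click 2 (0,2) count=0: revealed 5 new [(0,1) (0,2) (0,3) (1,2) (1,3)] -> total=6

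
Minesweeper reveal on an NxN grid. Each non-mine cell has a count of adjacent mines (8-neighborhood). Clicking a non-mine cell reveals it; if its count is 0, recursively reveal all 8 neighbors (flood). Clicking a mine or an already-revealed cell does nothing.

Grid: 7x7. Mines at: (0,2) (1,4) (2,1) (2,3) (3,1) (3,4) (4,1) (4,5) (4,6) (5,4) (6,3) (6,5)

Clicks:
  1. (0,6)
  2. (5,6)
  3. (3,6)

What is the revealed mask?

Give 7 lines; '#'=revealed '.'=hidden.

Click 1 (0,6) count=0: revealed 8 new [(0,5) (0,6) (1,5) (1,6) (2,5) (2,6) (3,5) (3,6)] -> total=8
Click 2 (5,6) count=3: revealed 1 new [(5,6)] -> total=9
Click 3 (3,6) count=2: revealed 0 new [(none)] -> total=9

Answer: .....##
.....##
.....##
.....##
.......
......#
.......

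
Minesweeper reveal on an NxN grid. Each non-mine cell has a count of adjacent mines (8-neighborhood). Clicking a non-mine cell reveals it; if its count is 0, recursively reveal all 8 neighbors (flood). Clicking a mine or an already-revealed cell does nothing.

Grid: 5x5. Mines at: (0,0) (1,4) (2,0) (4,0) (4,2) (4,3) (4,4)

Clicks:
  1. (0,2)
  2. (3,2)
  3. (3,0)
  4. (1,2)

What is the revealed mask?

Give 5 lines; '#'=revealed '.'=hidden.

Click 1 (0,2) count=0: revealed 12 new [(0,1) (0,2) (0,3) (1,1) (1,2) (1,3) (2,1) (2,2) (2,3) (3,1) (3,2) (3,3)] -> total=12
Click 2 (3,2) count=2: revealed 0 new [(none)] -> total=12
Click 3 (3,0) count=2: revealed 1 new [(3,0)] -> total=13
Click 4 (1,2) count=0: revealed 0 new [(none)] -> total=13

Answer: .###.
.###.
.###.
####.
.....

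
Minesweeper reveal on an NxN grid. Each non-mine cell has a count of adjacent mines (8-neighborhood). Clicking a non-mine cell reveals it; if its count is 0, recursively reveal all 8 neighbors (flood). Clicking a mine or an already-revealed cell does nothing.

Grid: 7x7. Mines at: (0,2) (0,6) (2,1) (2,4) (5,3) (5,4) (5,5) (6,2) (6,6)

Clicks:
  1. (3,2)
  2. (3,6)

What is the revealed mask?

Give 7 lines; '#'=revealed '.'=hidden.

Answer: .......
.....##
.....##
..#..##
.....##
.......
.......

Derivation:
Click 1 (3,2) count=1: revealed 1 new [(3,2)] -> total=1
Click 2 (3,6) count=0: revealed 8 new [(1,5) (1,6) (2,5) (2,6) (3,5) (3,6) (4,5) (4,6)] -> total=9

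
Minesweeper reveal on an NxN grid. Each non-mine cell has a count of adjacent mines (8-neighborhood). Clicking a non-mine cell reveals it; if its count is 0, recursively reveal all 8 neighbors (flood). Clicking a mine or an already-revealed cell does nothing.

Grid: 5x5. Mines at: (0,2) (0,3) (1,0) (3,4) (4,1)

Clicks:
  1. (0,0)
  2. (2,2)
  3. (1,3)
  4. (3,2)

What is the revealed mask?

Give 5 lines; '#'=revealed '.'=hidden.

Answer: #....
.###.
.###.
.###.
.....

Derivation:
Click 1 (0,0) count=1: revealed 1 new [(0,0)] -> total=1
Click 2 (2,2) count=0: revealed 9 new [(1,1) (1,2) (1,3) (2,1) (2,2) (2,3) (3,1) (3,2) (3,3)] -> total=10
Click 3 (1,3) count=2: revealed 0 new [(none)] -> total=10
Click 4 (3,2) count=1: revealed 0 new [(none)] -> total=10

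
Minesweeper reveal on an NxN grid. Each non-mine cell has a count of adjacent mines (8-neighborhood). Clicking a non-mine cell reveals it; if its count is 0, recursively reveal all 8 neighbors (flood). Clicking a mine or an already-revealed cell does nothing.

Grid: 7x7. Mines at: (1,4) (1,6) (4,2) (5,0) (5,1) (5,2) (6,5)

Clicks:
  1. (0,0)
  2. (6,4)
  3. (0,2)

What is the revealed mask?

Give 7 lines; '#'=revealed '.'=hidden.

Click 1 (0,0) count=0: revealed 18 new [(0,0) (0,1) (0,2) (0,3) (1,0) (1,1) (1,2) (1,3) (2,0) (2,1) (2,2) (2,3) (3,0) (3,1) (3,2) (3,3) (4,0) (4,1)] -> total=18
Click 2 (6,4) count=1: revealed 1 new [(6,4)] -> total=19
Click 3 (0,2) count=0: revealed 0 new [(none)] -> total=19

Answer: ####...
####...
####...
####...
##.....
.......
....#..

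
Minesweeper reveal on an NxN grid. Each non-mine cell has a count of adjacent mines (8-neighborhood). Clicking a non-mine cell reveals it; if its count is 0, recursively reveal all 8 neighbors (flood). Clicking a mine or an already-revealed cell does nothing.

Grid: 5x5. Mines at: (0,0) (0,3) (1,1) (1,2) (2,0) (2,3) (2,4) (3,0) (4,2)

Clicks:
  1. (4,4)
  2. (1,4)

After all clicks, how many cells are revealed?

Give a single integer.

Click 1 (4,4) count=0: revealed 4 new [(3,3) (3,4) (4,3) (4,4)] -> total=4
Click 2 (1,4) count=3: revealed 1 new [(1,4)] -> total=5

Answer: 5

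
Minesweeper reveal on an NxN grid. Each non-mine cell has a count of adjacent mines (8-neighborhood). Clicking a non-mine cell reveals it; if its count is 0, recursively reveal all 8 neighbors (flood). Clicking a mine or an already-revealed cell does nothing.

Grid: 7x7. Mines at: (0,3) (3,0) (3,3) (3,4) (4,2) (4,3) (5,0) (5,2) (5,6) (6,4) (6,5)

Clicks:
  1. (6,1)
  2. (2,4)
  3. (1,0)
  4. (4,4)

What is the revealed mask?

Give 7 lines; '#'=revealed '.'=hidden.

Click 1 (6,1) count=2: revealed 1 new [(6,1)] -> total=1
Click 2 (2,4) count=2: revealed 1 new [(2,4)] -> total=2
Click 3 (1,0) count=0: revealed 9 new [(0,0) (0,1) (0,2) (1,0) (1,1) (1,2) (2,0) (2,1) (2,2)] -> total=11
Click 4 (4,4) count=3: revealed 1 new [(4,4)] -> total=12

Answer: ###....
###....
###.#..
.......
....#..
.......
.#.....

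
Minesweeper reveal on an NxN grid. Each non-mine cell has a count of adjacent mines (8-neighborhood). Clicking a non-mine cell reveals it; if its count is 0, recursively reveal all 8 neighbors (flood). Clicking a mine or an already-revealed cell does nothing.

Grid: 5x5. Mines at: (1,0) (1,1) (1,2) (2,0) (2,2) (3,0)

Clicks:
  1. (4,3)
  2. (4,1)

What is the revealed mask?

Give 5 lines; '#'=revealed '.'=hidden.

Answer: ...##
...##
...##
.####
.####

Derivation:
Click 1 (4,3) count=0: revealed 14 new [(0,3) (0,4) (1,3) (1,4) (2,3) (2,4) (3,1) (3,2) (3,3) (3,4) (4,1) (4,2) (4,3) (4,4)] -> total=14
Click 2 (4,1) count=1: revealed 0 new [(none)] -> total=14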